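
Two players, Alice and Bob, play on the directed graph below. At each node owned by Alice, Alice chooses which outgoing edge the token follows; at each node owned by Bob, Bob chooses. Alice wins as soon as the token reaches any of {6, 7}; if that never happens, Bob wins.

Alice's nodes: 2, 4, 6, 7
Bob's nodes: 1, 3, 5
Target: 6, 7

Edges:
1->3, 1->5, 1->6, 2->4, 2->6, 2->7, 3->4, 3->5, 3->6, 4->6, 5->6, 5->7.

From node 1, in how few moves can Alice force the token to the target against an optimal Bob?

A0 = {6, 7}
A1: add {2, 4, 5} — 2 (Alice) has 2→6; 4 (Alice) has 4→6; 5 (Bob): all of {6, 7} already in.
A2: add {3} — 3 (Bob): all of {4, 5, 6} already in.
A3: add {1} — 1 (Bob): all of {3, 5, 6} already in.
A3 = all vertices. Fixed point.
1 enters the attractor at level 3, so Alice can force the target in 3 moves from there.

3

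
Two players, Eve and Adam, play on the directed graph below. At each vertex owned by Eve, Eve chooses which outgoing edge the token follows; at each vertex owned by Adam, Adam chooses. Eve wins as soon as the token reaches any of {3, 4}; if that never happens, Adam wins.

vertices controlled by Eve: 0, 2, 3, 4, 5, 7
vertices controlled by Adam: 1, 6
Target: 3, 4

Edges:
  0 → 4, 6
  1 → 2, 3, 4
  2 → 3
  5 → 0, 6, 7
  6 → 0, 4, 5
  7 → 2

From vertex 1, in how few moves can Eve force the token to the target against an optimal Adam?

2

A0 = {3, 4}
A1: add {0, 2} — 0 (Eve) has 0→4; 2 (Eve) has 2→3.
A2: add {1, 5, 7} — 1 (Adam): all of {2, 3, 4} already in; 5 (Eve) has 5→0; 7 (Eve) has 7→2.
1 enters the attractor at level 2, so Eve can force the target in 2 moves from there.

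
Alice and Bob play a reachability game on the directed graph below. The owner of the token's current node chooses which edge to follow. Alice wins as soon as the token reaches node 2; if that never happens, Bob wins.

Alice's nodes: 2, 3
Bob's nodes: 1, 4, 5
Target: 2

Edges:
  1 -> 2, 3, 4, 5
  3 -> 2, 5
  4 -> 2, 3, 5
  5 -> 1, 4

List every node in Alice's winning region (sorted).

A0 = {2}
A1: add {3} — 3 (Alice) has 3→2.
A2 = A1; e.g. 1 (Bob) can still go to 4. Fixed point.
Alice's winning region = {2, 3}.

2, 3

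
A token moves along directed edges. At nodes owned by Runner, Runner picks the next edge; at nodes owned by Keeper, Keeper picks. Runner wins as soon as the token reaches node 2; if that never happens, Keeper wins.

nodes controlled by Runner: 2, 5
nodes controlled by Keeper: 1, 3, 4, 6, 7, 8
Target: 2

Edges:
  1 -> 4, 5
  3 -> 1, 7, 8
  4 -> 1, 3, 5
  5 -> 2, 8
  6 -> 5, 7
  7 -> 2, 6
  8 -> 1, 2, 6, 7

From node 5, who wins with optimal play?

Runner

A0 = {2}
A1: add {5} — 5 (Runner) has 5→2.
A2 = A1; e.g. 1 (Keeper) can still go to 4. Fixed point.
5 ∈ A1, so Runner can force the target.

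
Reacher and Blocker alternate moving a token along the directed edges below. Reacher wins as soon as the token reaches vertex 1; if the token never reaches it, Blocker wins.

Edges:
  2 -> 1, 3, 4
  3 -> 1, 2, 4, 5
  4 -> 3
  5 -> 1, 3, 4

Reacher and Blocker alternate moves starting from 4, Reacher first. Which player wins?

Track states (vertex, player-to-move).
A0 = {(1,Reacher), (1,Blocker)}
A1: add {(2,Reacher), (3,Reacher), (5,Reacher)}.
A2: add {(4,Blocker)}.
A3 = A2; e.g. (2,Blocker) stays out. (4,Reacher) never enters ⇒ Blocker avoids the target.

Blocker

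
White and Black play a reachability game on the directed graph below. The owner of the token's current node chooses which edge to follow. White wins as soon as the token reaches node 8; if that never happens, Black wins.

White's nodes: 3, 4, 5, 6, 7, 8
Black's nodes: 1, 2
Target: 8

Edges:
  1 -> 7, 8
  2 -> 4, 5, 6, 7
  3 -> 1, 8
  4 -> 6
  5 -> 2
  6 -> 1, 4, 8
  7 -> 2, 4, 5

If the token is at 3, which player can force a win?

White

A0 = {8}
A1: add {3, 6} — 3 (White) has 3→8; 6 (White) has 6→8.
3 ∈ A1, so White can force the target.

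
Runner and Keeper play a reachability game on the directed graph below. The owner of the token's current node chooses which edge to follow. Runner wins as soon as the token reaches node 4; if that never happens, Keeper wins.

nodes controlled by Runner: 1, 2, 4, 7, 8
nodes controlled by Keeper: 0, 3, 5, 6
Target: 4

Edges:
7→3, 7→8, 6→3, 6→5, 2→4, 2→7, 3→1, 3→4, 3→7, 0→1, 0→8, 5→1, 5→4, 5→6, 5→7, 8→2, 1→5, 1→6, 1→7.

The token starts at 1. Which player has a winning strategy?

A0 = {4}
A1: add {2} — 2 (Runner) has 2→4.
A2: add {8} — 8 (Runner) has 8→2.
A3: add {7} — 7 (Runner) has 7→8.
A4: add {1} — 1 (Runner) has 1→7.
1 ∈ A4, so Runner can force the target.

Runner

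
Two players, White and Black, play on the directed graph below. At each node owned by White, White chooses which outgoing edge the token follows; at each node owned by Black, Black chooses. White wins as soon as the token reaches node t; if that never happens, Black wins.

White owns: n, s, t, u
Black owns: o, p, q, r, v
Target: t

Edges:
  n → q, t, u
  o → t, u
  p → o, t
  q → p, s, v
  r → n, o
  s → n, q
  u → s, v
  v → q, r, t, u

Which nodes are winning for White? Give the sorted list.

n, o, p, r, s, t, u

A0 = {t}
A1: add {n} — n (White) has n→t.
A2: add {s} — s (White) has s→n.
A3: add {u} — u (White) has u→s.
A4: add {o} — o (Black): all of {t, u} already in.
A5: add {p, r} — p (Black): all of {o, t} already in; r (Black): all of {n, o} already in.
A6 = A5; e.g. q (Black) can still go to v. Fixed point.
White's winning region = {n, o, p, r, s, t, u}.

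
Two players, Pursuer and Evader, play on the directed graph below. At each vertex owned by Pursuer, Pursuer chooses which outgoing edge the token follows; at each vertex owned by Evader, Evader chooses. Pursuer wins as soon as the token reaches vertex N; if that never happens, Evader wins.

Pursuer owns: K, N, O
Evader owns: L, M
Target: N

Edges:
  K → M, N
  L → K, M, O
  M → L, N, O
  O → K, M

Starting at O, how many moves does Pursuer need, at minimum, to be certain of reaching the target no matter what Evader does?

A0 = {N}
A1: add {K} — K (Pursuer) has K→N.
A2: add {O} — O (Pursuer) has O→K.
A3 = A2; e.g. L (Evader) can still go to M. Fixed point.
O enters the attractor at level 2, so Pursuer can force the target in 2 moves from there.

2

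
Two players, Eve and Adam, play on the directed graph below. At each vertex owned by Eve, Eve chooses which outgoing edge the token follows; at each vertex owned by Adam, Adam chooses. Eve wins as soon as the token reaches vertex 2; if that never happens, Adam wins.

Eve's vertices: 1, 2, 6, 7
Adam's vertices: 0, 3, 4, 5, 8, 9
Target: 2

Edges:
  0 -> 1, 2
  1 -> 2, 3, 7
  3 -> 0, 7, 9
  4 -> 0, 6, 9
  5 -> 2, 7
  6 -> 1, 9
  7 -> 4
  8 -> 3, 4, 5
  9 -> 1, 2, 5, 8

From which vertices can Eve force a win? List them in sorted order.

0, 1, 2, 6

A0 = {2}
A1: add {1} — 1 (Eve) has 1→2.
A2: add {0, 6} — 0 (Adam): all of {1, 2} already in; 6 (Eve) has 6→1.
A3 = A2; e.g. 3 (Adam) can still go to 7. Fixed point.
Eve's winning region = {0, 1, 2, 6}.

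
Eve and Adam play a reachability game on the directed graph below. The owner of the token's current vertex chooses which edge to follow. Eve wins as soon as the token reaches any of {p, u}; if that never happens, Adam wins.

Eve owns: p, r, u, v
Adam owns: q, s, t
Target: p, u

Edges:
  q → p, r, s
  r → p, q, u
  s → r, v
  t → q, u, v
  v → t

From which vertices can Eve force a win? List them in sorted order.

p, r, u

A0 = {p, u}
A1: add {r} — r (Eve) has r→p.
A2 = A1; e.g. q (Adam) can still go to s. Fixed point.
Eve's winning region = {p, r, u}.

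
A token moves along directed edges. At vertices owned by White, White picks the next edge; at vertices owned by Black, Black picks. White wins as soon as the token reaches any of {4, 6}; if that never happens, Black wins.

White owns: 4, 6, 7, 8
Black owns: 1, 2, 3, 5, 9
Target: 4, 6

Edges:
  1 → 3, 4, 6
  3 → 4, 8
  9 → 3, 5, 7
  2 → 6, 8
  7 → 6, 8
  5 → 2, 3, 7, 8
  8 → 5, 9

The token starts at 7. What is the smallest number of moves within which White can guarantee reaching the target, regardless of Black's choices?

A0 = {4, 6}
A1: add {7} — 7 (White) has 7→6.
A2 = A1; e.g. 1 (Black) can still go to 3. Fixed point.
7 enters the attractor at level 1, so White can force the target in 1 move from there.

1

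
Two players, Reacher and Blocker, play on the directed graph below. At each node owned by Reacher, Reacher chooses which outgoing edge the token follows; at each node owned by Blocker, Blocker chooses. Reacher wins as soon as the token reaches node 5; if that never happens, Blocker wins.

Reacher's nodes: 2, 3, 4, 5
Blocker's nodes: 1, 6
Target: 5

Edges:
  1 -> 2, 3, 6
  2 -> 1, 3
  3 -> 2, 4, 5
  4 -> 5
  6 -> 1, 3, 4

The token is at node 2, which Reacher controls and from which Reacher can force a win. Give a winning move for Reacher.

A0 = {5}
A1: add {3, 4} — 3 (Reacher) has 3→5; 4 (Reacher) has 4→5.
A2: add {2} — 2 (Reacher) has 2→3.
A3 = A2; e.g. 1 (Blocker) can still go to 6. Fixed point.
From 2, successor 3 is in the attractor (rank 1); the other successor 1 is not.

3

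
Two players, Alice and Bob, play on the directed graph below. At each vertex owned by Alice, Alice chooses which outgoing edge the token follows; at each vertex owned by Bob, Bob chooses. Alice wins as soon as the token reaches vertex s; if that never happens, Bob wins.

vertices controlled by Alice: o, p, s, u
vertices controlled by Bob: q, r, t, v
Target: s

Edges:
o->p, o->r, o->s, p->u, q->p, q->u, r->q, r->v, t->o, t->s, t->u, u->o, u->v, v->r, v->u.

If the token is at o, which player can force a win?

A0 = {s}
A1: add {o} — o (Alice) has o→s.
o ∈ A1, so Alice can force the target.

Alice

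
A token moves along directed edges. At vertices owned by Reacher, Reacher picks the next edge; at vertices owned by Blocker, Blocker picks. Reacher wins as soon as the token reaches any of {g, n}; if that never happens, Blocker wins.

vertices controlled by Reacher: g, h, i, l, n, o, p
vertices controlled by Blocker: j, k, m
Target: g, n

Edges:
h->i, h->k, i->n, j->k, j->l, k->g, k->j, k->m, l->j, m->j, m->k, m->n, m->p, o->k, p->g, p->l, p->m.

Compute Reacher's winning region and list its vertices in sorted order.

g, h, i, n, p

A0 = {g, n}
A1: add {i, p} — i (Reacher) has i→n; p (Reacher) has p→g.
A2: add {h} — h (Reacher) has h→i.
A3 = A2; e.g. j (Blocker) can still go to k. Fixed point.
Reacher's winning region = {g, h, i, n, p}.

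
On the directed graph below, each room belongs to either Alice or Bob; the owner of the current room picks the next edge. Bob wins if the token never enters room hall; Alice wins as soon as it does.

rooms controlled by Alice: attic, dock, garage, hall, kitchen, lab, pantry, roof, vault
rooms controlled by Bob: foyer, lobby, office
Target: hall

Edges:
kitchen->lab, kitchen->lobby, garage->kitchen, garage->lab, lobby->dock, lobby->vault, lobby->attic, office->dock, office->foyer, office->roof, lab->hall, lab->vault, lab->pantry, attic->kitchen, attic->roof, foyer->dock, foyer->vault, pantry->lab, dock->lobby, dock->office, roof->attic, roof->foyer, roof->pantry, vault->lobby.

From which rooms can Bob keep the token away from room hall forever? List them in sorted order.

dock, foyer, lobby, office, vault

A0 = {hall}
A1: add {lab} — lab (Alice) has lab→hall.
A2: add {garage, kitchen, pantry} — kitchen (Alice) has kitchen→lab; garage (Alice) has garage→lab; pantry (Alice) has pantry→lab.
A3: add {attic, roof} — attic (Alice) has attic→kitchen; roof (Alice) has roof→pantry.
A4 = A3; e.g. lobby (Bob) can still go to dock. Fixed point.
Alice's attractor = {attic, garage, hall, kitchen, lab, pantry, roof}; Bob avoids the target exactly from the complement.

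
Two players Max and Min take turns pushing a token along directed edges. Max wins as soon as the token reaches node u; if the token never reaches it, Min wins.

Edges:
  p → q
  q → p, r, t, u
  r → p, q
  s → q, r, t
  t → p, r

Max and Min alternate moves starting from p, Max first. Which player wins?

Track states (vertex, player-to-move).
A0 = {(u,Max), (u,Min)}
A1: add {(q,Max)}.
A2: add {(p,Min)}.
A3: add {(r,Max), (t,Max)}.
A4: add {(s,Min)}.
A5 = A4; e.g. (p,Max) stays out. (p,Max) never enters ⇒ Min avoids the target.

Min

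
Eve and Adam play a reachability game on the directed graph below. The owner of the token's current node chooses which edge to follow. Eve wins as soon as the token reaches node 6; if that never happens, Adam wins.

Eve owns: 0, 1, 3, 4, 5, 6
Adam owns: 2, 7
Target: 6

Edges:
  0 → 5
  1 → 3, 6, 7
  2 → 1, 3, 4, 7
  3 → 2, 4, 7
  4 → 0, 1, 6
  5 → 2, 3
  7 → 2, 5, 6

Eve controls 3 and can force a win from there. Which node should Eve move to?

A0 = {6}
A1: add {1, 4} — 1 (Eve) has 1→6; 4 (Eve) has 4→6.
A2: add {3} — 3 (Eve) has 3→4.
A3: add {5} — 5 (Eve) has 5→3.
A4: add {0} — 0 (Eve) has 0→5.
A5 = A4; e.g. 2 (Adam) can still go to 7. Fixed point.
From 3, successor 4 is in the attractor (rank 1); the other successors 2, 7 are not.

4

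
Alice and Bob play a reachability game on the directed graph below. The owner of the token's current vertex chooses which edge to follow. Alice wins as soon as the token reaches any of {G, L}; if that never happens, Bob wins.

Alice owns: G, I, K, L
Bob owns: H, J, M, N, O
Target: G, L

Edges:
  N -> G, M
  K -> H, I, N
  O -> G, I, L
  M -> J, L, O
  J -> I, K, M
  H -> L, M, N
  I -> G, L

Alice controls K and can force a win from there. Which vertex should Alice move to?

A0 = {G, L}
A1: add {I} — I (Alice) has I→G.
A2: add {K, O} — K (Alice) has K→I; O (Bob): all of {G, I, L} already in.
A3 = A2; e.g. H (Bob) can still go to M. Fixed point.
From K, successor I is in the attractor (rank 1); the other successors H, N are not.

I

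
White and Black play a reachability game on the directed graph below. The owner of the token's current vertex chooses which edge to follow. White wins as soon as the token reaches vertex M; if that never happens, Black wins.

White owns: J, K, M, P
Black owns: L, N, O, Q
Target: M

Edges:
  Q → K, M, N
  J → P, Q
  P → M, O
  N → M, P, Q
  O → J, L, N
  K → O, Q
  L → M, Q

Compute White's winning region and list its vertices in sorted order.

J, M, P

A0 = {M}
A1: add {P} — P (White) has P→M.
A2: add {J} — J (White) has J→P.
A3 = A2; e.g. K (White) has no edge into A2. Fixed point.
White's winning region = {J, M, P}.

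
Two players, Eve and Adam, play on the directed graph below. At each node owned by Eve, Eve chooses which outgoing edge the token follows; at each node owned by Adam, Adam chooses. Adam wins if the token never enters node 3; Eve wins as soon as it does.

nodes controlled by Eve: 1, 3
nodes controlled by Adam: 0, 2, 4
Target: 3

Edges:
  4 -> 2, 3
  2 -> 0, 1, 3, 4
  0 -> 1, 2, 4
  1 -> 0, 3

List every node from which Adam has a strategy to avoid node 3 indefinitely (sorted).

0, 2, 4

A0 = {3}
A1: add {1} — 1 (Eve) has 1→3.
A2 = A1; e.g. 0 (Adam) can still go to 2. Fixed point.
Eve's attractor = {1, 3}; Adam avoids the target exactly from the complement.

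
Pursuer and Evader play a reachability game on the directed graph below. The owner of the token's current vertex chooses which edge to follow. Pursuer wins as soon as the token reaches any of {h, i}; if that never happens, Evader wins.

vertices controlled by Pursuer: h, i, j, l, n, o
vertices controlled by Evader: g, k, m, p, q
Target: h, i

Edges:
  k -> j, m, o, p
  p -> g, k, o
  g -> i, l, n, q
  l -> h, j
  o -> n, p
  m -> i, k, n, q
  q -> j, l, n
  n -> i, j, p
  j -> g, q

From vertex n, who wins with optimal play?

Pursuer

A0 = {h, i}
A1: add {l, n} — l (Pursuer) has l→h; n (Pursuer) has n→i.
n ∈ A1, so Pursuer can force the target.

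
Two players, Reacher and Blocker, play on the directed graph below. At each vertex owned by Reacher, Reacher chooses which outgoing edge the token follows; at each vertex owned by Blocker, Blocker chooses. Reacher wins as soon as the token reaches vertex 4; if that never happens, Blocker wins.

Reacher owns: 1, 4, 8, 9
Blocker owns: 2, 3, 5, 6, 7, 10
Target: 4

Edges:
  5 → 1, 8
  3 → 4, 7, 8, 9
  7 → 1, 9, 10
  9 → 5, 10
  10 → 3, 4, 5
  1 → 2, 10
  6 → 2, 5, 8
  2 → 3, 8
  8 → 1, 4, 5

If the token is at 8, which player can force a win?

Reacher

A0 = {4}
A1: add {8} — 8 (Reacher) has 8→4.
A2 = A1; e.g. 1 (Reacher) has no edge into A1. Fixed point.
8 ∈ A1, so Reacher can force the target.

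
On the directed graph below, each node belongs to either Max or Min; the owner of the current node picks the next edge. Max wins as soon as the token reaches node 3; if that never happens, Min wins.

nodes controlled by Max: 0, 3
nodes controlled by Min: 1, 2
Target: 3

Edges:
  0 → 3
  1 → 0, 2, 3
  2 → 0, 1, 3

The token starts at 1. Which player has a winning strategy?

A0 = {3}
A1: add {0} — 0 (Max) has 0→3.
A2 = A1; e.g. 1 (Min) can still go to 2. Fixed point.
1 never enters the attractor, so Min can avoid the target forever.

Min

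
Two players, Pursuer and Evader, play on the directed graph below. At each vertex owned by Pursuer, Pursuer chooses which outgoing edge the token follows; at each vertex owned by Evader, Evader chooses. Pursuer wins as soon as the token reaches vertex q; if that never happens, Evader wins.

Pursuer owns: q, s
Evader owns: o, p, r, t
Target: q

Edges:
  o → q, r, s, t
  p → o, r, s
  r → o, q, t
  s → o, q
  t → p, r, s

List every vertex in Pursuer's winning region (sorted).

A0 = {q}
A1: add {s} — s (Pursuer) has s→q.
A2 = A1; e.g. o (Evader) can still go to r. Fixed point.
Pursuer's winning region = {q, s}.

q, s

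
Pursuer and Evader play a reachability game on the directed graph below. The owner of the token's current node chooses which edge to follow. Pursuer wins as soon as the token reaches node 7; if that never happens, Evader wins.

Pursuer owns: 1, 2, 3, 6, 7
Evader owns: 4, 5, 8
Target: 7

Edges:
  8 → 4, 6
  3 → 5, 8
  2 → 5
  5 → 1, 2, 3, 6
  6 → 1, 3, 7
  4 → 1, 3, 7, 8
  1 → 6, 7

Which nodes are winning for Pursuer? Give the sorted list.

A0 = {7}
A1: add {1, 6} — 1 (Pursuer) has 1→7; 6 (Pursuer) has 6→7.
A2 = A1; e.g. 2 (Pursuer) has no edge into A1. Fixed point.
Pursuer's winning region = {1, 6, 7}.

1, 6, 7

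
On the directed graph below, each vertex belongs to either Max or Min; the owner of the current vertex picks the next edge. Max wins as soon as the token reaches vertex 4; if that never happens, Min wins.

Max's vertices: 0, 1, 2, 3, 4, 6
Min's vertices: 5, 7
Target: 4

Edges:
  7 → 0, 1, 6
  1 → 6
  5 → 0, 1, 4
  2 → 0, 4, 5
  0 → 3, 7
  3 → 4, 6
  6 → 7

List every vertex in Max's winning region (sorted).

0, 2, 3, 4

A0 = {4}
A1: add {2, 3} — 2 (Max) has 2→4; 3 (Max) has 3→4.
A2: add {0} — 0 (Max) has 0→3.
A3 = A2; e.g. 1 (Max) has no edge into A2. Fixed point.
Max's winning region = {0, 2, 3, 4}.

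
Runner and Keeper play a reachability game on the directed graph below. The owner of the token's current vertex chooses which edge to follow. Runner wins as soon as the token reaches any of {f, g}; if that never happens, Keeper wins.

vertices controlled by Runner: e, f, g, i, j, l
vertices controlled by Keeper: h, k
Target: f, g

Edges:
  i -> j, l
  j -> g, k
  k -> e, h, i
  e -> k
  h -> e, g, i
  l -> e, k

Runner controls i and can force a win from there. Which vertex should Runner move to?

j

A0 = {f, g}
A1: add {j} — j (Runner) has j→g.
A2: add {i} — i (Runner) has i→j.
A3 = A2; e.g. e (Runner) has no edge into A2. Fixed point.
From i, successor j is in the attractor (rank 1); the other successor l is not.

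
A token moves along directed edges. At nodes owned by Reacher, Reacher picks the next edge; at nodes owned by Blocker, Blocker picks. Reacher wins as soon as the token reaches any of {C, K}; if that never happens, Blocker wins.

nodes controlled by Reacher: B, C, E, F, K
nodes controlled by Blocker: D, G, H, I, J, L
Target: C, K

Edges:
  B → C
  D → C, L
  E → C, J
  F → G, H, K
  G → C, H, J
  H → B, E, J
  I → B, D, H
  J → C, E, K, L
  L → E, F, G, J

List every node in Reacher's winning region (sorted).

A0 = {C, K}
A1: add {B, E, F} — B (Reacher) has B→C; E (Reacher) has E→C; F (Reacher) has F→K.
A2 = A1; e.g. D (Blocker) can still go to L. Fixed point.
Reacher's winning region = {B, C, E, F, K}.

B, C, E, F, K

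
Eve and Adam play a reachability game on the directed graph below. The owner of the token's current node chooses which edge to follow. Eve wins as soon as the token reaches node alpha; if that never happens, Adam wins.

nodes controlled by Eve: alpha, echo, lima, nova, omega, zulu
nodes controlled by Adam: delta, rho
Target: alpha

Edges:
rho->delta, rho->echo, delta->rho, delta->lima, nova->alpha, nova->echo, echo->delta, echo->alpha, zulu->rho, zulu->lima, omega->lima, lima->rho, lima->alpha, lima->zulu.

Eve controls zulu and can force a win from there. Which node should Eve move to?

lima

A0 = {alpha}
A1: add {echo, lima, nova} — nova (Eve) has nova→alpha; echo (Eve) has echo→alpha; lima (Eve) has lima→alpha.
A2: add {omega, zulu} — zulu (Eve) has zulu→lima; omega (Eve) has omega→lima.
A3 = A2; e.g. rho (Adam) can still go to delta. Fixed point.
From zulu, successor lima is in the attractor (rank 1); the other successor rho is not.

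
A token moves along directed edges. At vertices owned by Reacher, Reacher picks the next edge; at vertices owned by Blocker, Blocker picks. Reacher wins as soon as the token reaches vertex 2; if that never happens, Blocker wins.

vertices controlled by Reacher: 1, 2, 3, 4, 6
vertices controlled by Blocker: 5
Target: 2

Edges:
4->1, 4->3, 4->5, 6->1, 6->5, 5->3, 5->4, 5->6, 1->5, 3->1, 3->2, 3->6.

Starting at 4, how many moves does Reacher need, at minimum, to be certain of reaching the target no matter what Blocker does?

2

A0 = {2}
A1: add {3} — 3 (Reacher) has 3→2.
A2: add {4} — 4 (Reacher) has 4→3.
A3 = A2; e.g. 1 (Reacher) has no edge into A2. Fixed point.
4 enters the attractor at level 2, so Reacher can force the target in 2 moves from there.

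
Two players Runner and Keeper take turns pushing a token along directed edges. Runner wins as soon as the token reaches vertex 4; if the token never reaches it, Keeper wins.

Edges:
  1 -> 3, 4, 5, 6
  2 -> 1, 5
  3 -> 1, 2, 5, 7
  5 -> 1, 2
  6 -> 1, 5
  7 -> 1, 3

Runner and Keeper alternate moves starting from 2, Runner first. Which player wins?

Track states (vertex, player-to-move).
A0 = {(4,Runner), (4,Keeper)}
A1: add {(1,Runner)}.
A2 = A1; e.g. (1,Keeper) stays out. (2,Runner) never enters ⇒ Keeper avoids the target.

Keeper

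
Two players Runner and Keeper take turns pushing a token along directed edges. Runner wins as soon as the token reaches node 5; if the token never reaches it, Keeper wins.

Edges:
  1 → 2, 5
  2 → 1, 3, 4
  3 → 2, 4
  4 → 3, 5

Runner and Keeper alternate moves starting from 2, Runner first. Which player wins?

Keeper

Track states (vertex, player-to-move).
A0 = {(5,Runner), (5,Keeper)}
A1: add {(1,Runner), (4,Runner)}.
A2 = A1; e.g. (1,Keeper) stays out. (2,Runner) never enters ⇒ Keeper avoids the target.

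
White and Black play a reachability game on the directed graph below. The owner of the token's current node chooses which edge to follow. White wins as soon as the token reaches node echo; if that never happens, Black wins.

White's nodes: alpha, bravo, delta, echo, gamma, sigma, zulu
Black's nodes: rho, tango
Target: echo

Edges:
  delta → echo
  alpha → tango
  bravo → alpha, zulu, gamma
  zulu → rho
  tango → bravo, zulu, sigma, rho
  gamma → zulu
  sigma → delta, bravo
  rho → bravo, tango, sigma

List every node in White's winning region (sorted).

delta, echo, sigma

A0 = {echo}
A1: add {delta} — delta (White) has delta→echo.
A2: add {sigma} — sigma (White) has sigma→delta.
A3 = A2; e.g. alpha (White) has no edge into A2. Fixed point.
White's winning region = {delta, echo, sigma}.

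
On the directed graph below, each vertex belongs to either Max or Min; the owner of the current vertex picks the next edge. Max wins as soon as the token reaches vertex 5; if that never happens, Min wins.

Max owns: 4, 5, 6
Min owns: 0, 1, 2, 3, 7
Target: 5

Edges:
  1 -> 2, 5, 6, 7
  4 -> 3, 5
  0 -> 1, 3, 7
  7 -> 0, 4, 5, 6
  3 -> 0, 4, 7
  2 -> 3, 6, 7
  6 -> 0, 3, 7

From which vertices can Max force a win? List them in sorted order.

4, 5

A0 = {5}
A1: add {4} — 4 (Max) has 4→5.
A2 = A1; e.g. 0 (Min) can still go to 1. Fixed point.
Max's winning region = {4, 5}.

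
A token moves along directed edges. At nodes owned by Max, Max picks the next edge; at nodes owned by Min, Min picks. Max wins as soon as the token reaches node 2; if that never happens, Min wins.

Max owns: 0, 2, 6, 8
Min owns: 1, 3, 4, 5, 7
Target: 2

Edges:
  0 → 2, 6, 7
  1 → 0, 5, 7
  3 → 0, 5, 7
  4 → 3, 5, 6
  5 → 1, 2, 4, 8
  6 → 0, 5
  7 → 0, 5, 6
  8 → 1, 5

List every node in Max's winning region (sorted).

0, 2, 6

A0 = {2}
A1: add {0} — 0 (Max) has 0→2.
A2: add {6} — 6 (Max) has 6→0.
A3 = A2; e.g. 1 (Min) can still go to 5. Fixed point.
Max's winning region = {0, 2, 6}.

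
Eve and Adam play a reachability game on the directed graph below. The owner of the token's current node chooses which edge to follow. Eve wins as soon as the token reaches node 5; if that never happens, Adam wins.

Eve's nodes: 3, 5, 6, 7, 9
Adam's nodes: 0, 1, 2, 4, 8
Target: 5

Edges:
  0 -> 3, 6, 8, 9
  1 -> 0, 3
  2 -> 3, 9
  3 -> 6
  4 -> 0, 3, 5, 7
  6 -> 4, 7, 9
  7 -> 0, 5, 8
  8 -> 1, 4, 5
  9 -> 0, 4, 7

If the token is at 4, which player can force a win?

A0 = {5}
A1: add {7} — 7 (Eve) has 7→5.
A2: add {6, 9} — 6 (Eve) has 6→7; 9 (Eve) has 9→7.
A3: add {3} — 3 (Eve) has 3→6.
A4: add {2} — 2 (Adam): all of {3, 9} already in.
A5 = A4; e.g. 0 (Adam) can still go to 8. Fixed point.
4 never enters the attractor, so Adam can avoid the target forever.

Adam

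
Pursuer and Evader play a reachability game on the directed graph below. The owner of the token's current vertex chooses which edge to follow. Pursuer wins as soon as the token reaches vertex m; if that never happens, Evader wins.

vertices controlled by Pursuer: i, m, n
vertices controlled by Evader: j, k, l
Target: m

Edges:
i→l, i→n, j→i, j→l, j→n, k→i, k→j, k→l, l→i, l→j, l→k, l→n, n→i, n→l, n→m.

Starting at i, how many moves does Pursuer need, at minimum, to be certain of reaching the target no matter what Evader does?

A0 = {m}
A1: add {n} — n (Pursuer) has n→m.
A2: add {i} — i (Pursuer) has i→n.
A3 = A2; e.g. j (Evader) can still go to l. Fixed point.
i enters the attractor at level 2, so Pursuer can force the target in 2 moves from there.

2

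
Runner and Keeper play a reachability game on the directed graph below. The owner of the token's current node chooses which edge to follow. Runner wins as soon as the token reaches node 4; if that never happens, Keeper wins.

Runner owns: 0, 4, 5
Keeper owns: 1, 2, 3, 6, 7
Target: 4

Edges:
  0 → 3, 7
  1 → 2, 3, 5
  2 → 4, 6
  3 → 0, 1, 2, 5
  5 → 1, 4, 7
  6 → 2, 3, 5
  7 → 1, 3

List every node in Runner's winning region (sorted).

A0 = {4}
A1: add {5} — 5 (Runner) has 5→4.
A2 = A1; e.g. 0 (Runner) has no edge into A1. Fixed point.
Runner's winning region = {4, 5}.

4, 5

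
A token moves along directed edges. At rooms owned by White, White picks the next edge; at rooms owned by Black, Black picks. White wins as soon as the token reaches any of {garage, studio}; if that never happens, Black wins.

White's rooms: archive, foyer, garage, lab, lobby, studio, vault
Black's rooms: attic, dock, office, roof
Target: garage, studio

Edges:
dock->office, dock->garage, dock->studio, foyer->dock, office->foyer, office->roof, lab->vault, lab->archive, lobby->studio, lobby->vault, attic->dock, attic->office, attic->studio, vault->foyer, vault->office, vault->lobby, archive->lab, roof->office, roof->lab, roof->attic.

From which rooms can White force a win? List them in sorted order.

A0 = {garage, studio}
A1: add {lobby} — lobby (White) has lobby→studio.
A2: add {vault} — vault (White) has vault→lobby.
A3: add {lab} — lab (White) has lab→vault.
A4: add {archive} — archive (White) has archive→lab.
A5 = A4; e.g. dock (Black) can still go to office. Fixed point.
White's winning region = {archive, garage, lab, lobby, studio, vault}.

archive, garage, lab, lobby, studio, vault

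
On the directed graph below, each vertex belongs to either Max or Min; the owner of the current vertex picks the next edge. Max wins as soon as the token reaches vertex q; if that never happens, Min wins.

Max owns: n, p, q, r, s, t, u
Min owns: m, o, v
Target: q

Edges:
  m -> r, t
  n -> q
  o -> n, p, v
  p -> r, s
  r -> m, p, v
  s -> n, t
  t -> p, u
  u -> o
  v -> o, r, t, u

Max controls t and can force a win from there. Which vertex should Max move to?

p

A0 = {q}
A1: add {n} — n (Max) has n→q.
A2: add {s} — s (Max) has s→n.
A3: add {p} — p (Max) has p→s.
A4: add {r, t} — r (Max) has r→p; t (Max) has t→p.
A5: add {m} — m (Min): all of {r, t} already in.
A6 = A5; e.g. o (Min) can still go to v. Fixed point.
From t, successor p is in the attractor (rank 3); the other successor u is not.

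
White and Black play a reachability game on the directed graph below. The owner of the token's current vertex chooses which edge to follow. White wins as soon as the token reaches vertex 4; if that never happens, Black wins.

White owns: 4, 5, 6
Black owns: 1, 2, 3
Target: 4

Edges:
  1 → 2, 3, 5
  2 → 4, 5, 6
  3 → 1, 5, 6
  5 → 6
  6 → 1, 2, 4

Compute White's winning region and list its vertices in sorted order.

A0 = {4}
A1: add {6} — 6 (White) has 6→4.
A2: add {5} — 5 (White) has 5→6.
A3: add {2} — 2 (Black): all of {4, 5, 6} already in.
A4 = A3; e.g. 1 (Black) can still go to 3. Fixed point.
White's winning region = {2, 4, 5, 6}.

2, 4, 5, 6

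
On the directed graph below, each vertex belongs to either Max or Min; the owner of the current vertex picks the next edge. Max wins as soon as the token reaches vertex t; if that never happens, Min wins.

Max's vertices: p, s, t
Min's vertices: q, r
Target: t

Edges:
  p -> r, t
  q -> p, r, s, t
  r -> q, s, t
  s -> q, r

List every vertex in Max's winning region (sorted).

A0 = {t}
A1: add {p} — p (Max) has p→t.
A2 = A1; e.g. q (Min) can still go to r. Fixed point.
Max's winning region = {p, t}.

p, t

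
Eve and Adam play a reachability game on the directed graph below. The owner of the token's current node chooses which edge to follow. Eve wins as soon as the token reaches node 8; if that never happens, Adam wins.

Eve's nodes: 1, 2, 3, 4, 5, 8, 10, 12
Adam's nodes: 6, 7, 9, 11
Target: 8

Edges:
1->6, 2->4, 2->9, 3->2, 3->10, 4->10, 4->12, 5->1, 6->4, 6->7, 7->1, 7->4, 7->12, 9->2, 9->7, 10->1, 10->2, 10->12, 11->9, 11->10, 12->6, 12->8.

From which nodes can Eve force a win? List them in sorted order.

2, 3, 4, 8, 10, 12

A0 = {8}
A1: add {12} — 12 (Eve) has 12→8.
A2: add {4, 10} — 4 (Eve) has 4→12; 10 (Eve) has 10→12.
A3: add {2, 3} — 2 (Eve) has 2→4; 3 (Eve) has 3→10.
A4 = A3; e.g. 1 (Eve) has no edge into A3. Fixed point.
Eve's winning region = {2, 3, 4, 8, 10, 12}.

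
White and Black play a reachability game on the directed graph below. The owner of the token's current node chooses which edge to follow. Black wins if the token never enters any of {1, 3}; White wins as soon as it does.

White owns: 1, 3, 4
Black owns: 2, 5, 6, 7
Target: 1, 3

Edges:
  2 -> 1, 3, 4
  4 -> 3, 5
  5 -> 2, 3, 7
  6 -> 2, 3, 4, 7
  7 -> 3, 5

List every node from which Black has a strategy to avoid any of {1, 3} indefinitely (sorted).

5, 6, 7

A0 = {1, 3}
A1: add {4} — 4 (White) has 4→3.
A2: add {2} — 2 (Black): all of {1, 3, 4} already in.
A3 = A2; e.g. 5 (Black) can still go to 7. Fixed point.
White's attractor = {1, 2, 3, 4}; Black avoids the target exactly from the complement.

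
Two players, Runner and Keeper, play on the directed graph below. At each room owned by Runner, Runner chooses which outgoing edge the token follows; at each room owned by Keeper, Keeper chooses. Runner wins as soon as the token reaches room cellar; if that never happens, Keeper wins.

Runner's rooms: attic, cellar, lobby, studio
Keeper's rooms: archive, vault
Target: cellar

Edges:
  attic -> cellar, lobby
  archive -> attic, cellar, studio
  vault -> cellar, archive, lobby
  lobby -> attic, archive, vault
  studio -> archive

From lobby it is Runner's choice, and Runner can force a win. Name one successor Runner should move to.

A0 = {cellar}
A1: add {attic} — attic (Runner) has attic→cellar.
A2: add {lobby} — lobby (Runner) has lobby→attic.
A3 = A2; e.g. archive (Keeper) can still go to studio. Fixed point.
From lobby, successor attic is in the attractor (rank 1); the other successors archive, vault are not.

attic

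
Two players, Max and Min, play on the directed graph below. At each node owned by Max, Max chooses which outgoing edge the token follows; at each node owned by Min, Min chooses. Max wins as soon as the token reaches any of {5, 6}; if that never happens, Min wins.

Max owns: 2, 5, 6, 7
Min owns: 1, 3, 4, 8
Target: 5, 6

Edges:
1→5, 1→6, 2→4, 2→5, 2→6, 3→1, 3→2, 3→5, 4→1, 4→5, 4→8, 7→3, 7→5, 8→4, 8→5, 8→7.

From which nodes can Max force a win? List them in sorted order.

A0 = {5, 6}
A1: add {1, 2, 7} — 1 (Min): all of {5, 6} already in; 2 (Max) has 2→5; 7 (Max) has 7→5.
A2: add {3} — 3 (Min): all of {1, 2, 5} already in.
A3 = A2; e.g. 4 (Min) can still go to 8. Fixed point.
Max's winning region = {1, 2, 3, 5, 6, 7}.

1, 2, 3, 5, 6, 7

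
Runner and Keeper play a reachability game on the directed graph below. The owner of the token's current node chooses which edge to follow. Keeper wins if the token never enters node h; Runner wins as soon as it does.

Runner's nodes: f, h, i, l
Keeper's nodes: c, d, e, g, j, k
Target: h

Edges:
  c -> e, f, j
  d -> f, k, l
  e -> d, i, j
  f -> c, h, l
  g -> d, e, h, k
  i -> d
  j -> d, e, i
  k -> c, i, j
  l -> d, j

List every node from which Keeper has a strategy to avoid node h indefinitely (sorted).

A0 = {h}
A1: add {f} — f (Runner) has f→h.
A2 = A1; e.g. c (Keeper) can still go to e. Fixed point.
Runner's attractor = {f, h}; Keeper avoids the target exactly from the complement.

c, d, e, g, i, j, k, l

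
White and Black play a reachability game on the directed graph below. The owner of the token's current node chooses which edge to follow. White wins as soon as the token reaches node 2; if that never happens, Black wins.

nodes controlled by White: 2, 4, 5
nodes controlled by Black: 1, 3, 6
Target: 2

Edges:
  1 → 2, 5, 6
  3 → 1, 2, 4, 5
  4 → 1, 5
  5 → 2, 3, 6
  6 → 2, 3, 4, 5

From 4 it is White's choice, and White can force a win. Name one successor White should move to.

5

A0 = {2}
A1: add {5} — 5 (White) has 5→2.
A2: add {4} — 4 (White) has 4→5.
A3 = A2; e.g. 1 (Black) can still go to 6. Fixed point.
From 4, successor 5 is in the attractor (rank 1); the other successor 1 is not.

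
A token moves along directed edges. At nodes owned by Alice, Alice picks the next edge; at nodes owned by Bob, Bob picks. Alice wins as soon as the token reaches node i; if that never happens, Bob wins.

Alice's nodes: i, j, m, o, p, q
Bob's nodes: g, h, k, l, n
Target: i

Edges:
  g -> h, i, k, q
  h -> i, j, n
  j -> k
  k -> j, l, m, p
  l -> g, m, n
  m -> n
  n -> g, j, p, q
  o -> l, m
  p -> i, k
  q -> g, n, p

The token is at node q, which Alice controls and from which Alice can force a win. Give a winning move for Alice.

A0 = {i}
A1: add {p} — p (Alice) has p→i.
A2: add {q} — q (Alice) has q→p.
A3 = A2; e.g. g (Bob) can still go to h. Fixed point.
From q, successor p is in the attractor (rank 1); the other successors g, n are not.

p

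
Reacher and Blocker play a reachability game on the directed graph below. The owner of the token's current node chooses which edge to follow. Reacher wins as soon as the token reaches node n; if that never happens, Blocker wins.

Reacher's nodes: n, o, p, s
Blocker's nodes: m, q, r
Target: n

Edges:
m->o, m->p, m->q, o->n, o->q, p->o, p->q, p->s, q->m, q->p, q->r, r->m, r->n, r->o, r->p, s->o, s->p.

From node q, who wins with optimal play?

Blocker

A0 = {n}
A1: add {o} — o (Reacher) has o→n.
A2: add {p, s} — p (Reacher) has p→o; s (Reacher) has s→o.
A3 = A2; e.g. m (Blocker) can still go to q. Fixed point.
q never enters the attractor, so Blocker can avoid the target forever.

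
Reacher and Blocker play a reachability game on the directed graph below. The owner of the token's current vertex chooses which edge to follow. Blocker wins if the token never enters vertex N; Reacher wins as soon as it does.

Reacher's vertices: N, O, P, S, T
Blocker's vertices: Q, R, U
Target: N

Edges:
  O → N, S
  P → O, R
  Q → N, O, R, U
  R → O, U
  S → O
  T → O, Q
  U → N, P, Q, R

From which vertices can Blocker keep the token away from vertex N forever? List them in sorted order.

A0 = {N}
A1: add {O} — O (Reacher) has O→N.
A2: add {P, S, T} — P (Reacher) has P→O; S (Reacher) has S→O; T (Reacher) has T→O.
A3 = A2; e.g. Q (Blocker) can still go to R. Fixed point.
Reacher's attractor = {N, O, P, S, T}; Blocker avoids the target exactly from the complement.

Q, R, U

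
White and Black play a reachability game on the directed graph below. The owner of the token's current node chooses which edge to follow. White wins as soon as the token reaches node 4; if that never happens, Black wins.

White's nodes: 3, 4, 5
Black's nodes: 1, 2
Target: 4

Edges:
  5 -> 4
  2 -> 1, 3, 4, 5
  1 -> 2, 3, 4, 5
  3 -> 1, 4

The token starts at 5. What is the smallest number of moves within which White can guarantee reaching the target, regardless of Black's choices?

A0 = {4}
A1: add {3, 5} — 3 (White) has 3→4; 5 (White) has 5→4.
A2 = A1; e.g. 1 (Black) can still go to 2. Fixed point.
5 enters the attractor at level 1, so White can force the target in 1 move from there.

1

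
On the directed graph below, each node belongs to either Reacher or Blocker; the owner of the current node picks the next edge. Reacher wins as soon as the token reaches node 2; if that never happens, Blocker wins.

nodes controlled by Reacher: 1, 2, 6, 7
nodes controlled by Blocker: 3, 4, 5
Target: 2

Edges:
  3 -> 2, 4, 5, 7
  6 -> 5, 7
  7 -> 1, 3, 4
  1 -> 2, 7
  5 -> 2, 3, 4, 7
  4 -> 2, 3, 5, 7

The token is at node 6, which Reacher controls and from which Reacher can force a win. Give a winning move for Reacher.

7

A0 = {2}
A1: add {1} — 1 (Reacher) has 1→2.
A2: add {7} — 7 (Reacher) has 7→1.
A3: add {6} — 6 (Reacher) has 6→7.
A4 = A3; e.g. 3 (Blocker) can still go to 4. Fixed point.
From 6, successor 7 is in the attractor (rank 2); the other successor 5 is not.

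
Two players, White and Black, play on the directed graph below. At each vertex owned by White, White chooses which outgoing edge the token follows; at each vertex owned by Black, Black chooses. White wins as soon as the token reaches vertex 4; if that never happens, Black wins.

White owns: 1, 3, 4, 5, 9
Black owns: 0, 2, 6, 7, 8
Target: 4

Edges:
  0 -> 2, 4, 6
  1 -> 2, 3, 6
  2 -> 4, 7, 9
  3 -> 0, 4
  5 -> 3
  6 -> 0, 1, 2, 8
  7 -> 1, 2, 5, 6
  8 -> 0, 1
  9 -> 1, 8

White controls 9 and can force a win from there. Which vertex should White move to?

A0 = {4}
A1: add {3} — 3 (White) has 3→4.
A2: add {1, 5} — 1 (White) has 1→3; 5 (White) has 5→3.
A3: add {9} — 9 (White) has 9→1.
A4 = A3; e.g. 0 (Black) can still go to 2. Fixed point.
From 9, successor 1 is in the attractor (rank 2); the other successor 8 is not.

1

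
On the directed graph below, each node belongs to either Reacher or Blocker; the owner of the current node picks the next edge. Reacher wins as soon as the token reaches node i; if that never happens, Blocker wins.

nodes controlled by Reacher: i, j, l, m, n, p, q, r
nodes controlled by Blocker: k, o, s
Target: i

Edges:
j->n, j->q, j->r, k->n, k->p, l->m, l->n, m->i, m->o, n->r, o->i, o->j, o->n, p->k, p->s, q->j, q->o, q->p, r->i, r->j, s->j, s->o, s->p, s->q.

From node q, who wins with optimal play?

A0 = {i}
A1: add {m, r} — m (Reacher) has m→i; r (Reacher) has r→i.
A2: add {j, l, n} — j (Reacher) has j→r; l (Reacher) has l→m; n (Reacher) has n→r.
A3: add {o, q} — o (Blocker): all of {i, j, n} already in; q (Reacher) has q→j.
A4 = A3; e.g. k (Blocker) can still go to p. Fixed point.
q ∈ A3, so Reacher can force the target.

Reacher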